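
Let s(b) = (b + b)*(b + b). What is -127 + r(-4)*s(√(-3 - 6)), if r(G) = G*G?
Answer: -703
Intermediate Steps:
r(G) = G²
s(b) = 4*b² (s(b) = (2*b)*(2*b) = 4*b²)
-127 + r(-4)*s(√(-3 - 6)) = -127 + (-4)²*(4*(√(-3 - 6))²) = -127 + 16*(4*(√(-9))²) = -127 + 16*(4*(3*I)²) = -127 + 16*(4*(-9)) = -127 + 16*(-36) = -127 - 576 = -703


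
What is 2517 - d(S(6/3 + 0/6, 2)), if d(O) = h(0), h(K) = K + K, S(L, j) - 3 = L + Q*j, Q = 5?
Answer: 2517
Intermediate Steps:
S(L, j) = 3 + L + 5*j (S(L, j) = 3 + (L + 5*j) = 3 + L + 5*j)
h(K) = 2*K
d(O) = 0 (d(O) = 2*0 = 0)
2517 - d(S(6/3 + 0/6, 2)) = 2517 - 1*0 = 2517 + 0 = 2517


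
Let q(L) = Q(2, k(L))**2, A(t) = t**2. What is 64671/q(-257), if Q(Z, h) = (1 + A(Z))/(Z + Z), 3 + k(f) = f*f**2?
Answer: 1034736/25 ≈ 41389.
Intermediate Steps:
k(f) = -3 + f**3 (k(f) = -3 + f*f**2 = -3 + f**3)
Q(Z, h) = (1 + Z**2)/(2*Z) (Q(Z, h) = (1 + Z**2)/(Z + Z) = (1 + Z**2)/((2*Z)) = (1 + Z**2)*(1/(2*Z)) = (1 + Z**2)/(2*Z))
q(L) = 25/16 (q(L) = ((1/2)*(1 + 2**2)/2)**2 = ((1/2)*(1/2)*(1 + 4))**2 = ((1/2)*(1/2)*5)**2 = (5/4)**2 = 25/16)
64671/q(-257) = 64671/(25/16) = 64671*(16/25) = 1034736/25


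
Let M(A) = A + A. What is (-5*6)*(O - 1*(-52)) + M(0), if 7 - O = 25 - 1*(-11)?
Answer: -690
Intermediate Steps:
O = -29 (O = 7 - (25 - 1*(-11)) = 7 - (25 + 11) = 7 - 1*36 = 7 - 36 = -29)
M(A) = 2*A
(-5*6)*(O - 1*(-52)) + M(0) = (-5*6)*(-29 - 1*(-52)) + 2*0 = -30*(-29 + 52) + 0 = -30*23 + 0 = -690 + 0 = -690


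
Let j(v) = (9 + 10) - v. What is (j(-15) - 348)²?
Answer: 98596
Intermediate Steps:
j(v) = 19 - v
(j(-15) - 348)² = ((19 - 1*(-15)) - 348)² = ((19 + 15) - 348)² = (34 - 348)² = (-314)² = 98596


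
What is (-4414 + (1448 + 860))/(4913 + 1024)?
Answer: -702/1979 ≈ -0.35472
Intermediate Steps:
(-4414 + (1448 + 860))/(4913 + 1024) = (-4414 + 2308)/5937 = -2106*1/5937 = -702/1979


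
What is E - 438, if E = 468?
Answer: 30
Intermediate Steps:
E - 438 = 468 - 438 = 30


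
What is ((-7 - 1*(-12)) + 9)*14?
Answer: 196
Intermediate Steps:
((-7 - 1*(-12)) + 9)*14 = ((-7 + 12) + 9)*14 = (5 + 9)*14 = 14*14 = 196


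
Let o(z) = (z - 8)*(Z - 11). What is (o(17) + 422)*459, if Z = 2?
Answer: 156519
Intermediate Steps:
o(z) = 72 - 9*z (o(z) = (z - 8)*(2 - 11) = (-8 + z)*(-9) = 72 - 9*z)
(o(17) + 422)*459 = ((72 - 9*17) + 422)*459 = ((72 - 153) + 422)*459 = (-81 + 422)*459 = 341*459 = 156519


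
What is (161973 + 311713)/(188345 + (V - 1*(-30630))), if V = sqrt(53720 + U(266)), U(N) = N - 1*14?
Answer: 103725391850/47949996653 - 947372*sqrt(13493)/47949996653 ≈ 2.1609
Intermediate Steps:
U(N) = -14 + N (U(N) = N - 14 = -14 + N)
V = 2*sqrt(13493) (V = sqrt(53720 + (-14 + 266)) = sqrt(53720 + 252) = sqrt(53972) = 2*sqrt(13493) ≈ 232.32)
(161973 + 311713)/(188345 + (V - 1*(-30630))) = (161973 + 311713)/(188345 + (2*sqrt(13493) - 1*(-30630))) = 473686/(188345 + (2*sqrt(13493) + 30630)) = 473686/(188345 + (30630 + 2*sqrt(13493))) = 473686/(218975 + 2*sqrt(13493))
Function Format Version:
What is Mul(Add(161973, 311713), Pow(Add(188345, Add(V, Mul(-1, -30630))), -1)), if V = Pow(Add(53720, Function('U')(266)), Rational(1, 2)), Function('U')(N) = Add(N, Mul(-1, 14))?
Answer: Add(Rational(103725391850, 47949996653), Mul(Rational(-947372, 47949996653), Pow(13493, Rational(1, 2)))) ≈ 2.1609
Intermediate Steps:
Function('U')(N) = Add(-14, N) (Function('U')(N) = Add(N, -14) = Add(-14, N))
V = Mul(2, Pow(13493, Rational(1, 2))) (V = Pow(Add(53720, Add(-14, 266)), Rational(1, 2)) = Pow(Add(53720, 252), Rational(1, 2)) = Pow(53972, Rational(1, 2)) = Mul(2, Pow(13493, Rational(1, 2))) ≈ 232.32)
Mul(Add(161973, 311713), Pow(Add(188345, Add(V, Mul(-1, -30630))), -1)) = Mul(Add(161973, 311713), Pow(Add(188345, Add(Mul(2, Pow(13493, Rational(1, 2))), Mul(-1, -30630))), -1)) = Mul(473686, Pow(Add(188345, Add(Mul(2, Pow(13493, Rational(1, 2))), 30630)), -1)) = Mul(473686, Pow(Add(188345, Add(30630, Mul(2, Pow(13493, Rational(1, 2))))), -1)) = Mul(473686, Pow(Add(218975, Mul(2, Pow(13493, Rational(1, 2)))), -1))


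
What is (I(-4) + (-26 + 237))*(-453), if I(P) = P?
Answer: -93771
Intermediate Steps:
(I(-4) + (-26 + 237))*(-453) = (-4 + (-26 + 237))*(-453) = (-4 + 211)*(-453) = 207*(-453) = -93771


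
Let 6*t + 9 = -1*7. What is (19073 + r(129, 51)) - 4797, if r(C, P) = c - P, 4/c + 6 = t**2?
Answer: 71143/5 ≈ 14229.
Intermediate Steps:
t = -8/3 (t = -3/2 + (-1*7)/6 = -3/2 + (1/6)*(-7) = -3/2 - 7/6 = -8/3 ≈ -2.6667)
c = 18/5 (c = 4/(-6 + (-8/3)**2) = 4/(-6 + 64/9) = 4/(10/9) = 4*(9/10) = 18/5 ≈ 3.6000)
r(C, P) = 18/5 - P
(19073 + r(129, 51)) - 4797 = (19073 + (18/5 - 1*51)) - 4797 = (19073 + (18/5 - 51)) - 4797 = (19073 - 237/5) - 4797 = 95128/5 - 4797 = 71143/5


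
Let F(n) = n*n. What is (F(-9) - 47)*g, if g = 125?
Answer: 4250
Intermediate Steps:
F(n) = n²
(F(-9) - 47)*g = ((-9)² - 47)*125 = (81 - 47)*125 = 34*125 = 4250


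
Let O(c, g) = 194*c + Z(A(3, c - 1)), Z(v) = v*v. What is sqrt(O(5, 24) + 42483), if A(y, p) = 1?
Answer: sqrt(43454) ≈ 208.46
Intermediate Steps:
Z(v) = v**2
O(c, g) = 1 + 194*c (O(c, g) = 194*c + 1**2 = 194*c + 1 = 1 + 194*c)
sqrt(O(5, 24) + 42483) = sqrt((1 + 194*5) + 42483) = sqrt((1 + 970) + 42483) = sqrt(971 + 42483) = sqrt(43454)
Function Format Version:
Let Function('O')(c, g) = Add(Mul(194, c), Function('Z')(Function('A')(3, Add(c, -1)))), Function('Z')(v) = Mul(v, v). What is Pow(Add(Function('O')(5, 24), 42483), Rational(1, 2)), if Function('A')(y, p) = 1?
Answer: Pow(43454, Rational(1, 2)) ≈ 208.46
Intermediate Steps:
Function('Z')(v) = Pow(v, 2)
Function('O')(c, g) = Add(1, Mul(194, c)) (Function('O')(c, g) = Add(Mul(194, c), Pow(1, 2)) = Add(Mul(194, c), 1) = Add(1, Mul(194, c)))
Pow(Add(Function('O')(5, 24), 42483), Rational(1, 2)) = Pow(Add(Add(1, Mul(194, 5)), 42483), Rational(1, 2)) = Pow(Add(Add(1, 970), 42483), Rational(1, 2)) = Pow(Add(971, 42483), Rational(1, 2)) = Pow(43454, Rational(1, 2))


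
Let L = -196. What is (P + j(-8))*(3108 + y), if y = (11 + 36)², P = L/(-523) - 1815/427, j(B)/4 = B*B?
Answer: 299371680491/223321 ≈ 1.3405e+6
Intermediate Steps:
j(B) = 4*B² (j(B) = 4*(B*B) = 4*B²)
P = -865553/223321 (P = -196/(-523) - 1815/427 = -196*(-1/523) - 1815*1/427 = 196/523 - 1815/427 = -865553/223321 ≈ -3.8758)
y = 2209 (y = 47² = 2209)
(P + j(-8))*(3108 + y) = (-865553/223321 + 4*(-8)²)*(3108 + 2209) = (-865553/223321 + 4*64)*5317 = (-865553/223321 + 256)*5317 = (56304623/223321)*5317 = 299371680491/223321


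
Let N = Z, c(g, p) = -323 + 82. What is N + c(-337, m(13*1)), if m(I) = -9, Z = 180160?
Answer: 179919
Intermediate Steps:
c(g, p) = -241
N = 180160
N + c(-337, m(13*1)) = 180160 - 241 = 179919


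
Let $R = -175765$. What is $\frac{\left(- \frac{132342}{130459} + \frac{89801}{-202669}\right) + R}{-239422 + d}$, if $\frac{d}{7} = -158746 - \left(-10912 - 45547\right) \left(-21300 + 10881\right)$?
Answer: $\frac{663894895803396}{15558331402159980323} \approx 4.2671 \cdot 10^{-5}$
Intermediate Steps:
$d = -4118835469$ ($d = 7 \left(-158746 - \left(-10912 - 45547\right) \left(-21300 + 10881\right)\right) = 7 \left(-158746 - \left(-56459\right) \left(-10419\right)\right) = 7 \left(-158746 - 588246321\right) = 7 \left(-588405067\right) = -4118835469$)
$\frac{\left(- \frac{132342}{130459} + \frac{89801}{-202669}\right) + R}{-239422 + d} = \frac{\left(- \frac{132342}{130459} + \frac{89801}{-202669}\right) - 175765}{-239422 - 4118835469} = \frac{\left(\left(-132342\right) \frac{1}{130459} + 89801 \left(- \frac{1}{202669}\right)\right) - 175765}{-4119074891} = \left(\left(- \frac{18906}{18637} - \frac{89801}{202669}\right) - 175765\right) \left(- \frac{1}{4119074891}\right) = \left(- \frac{5505281351}{3777142153} - 175765\right) \left(- \frac{1}{4119074891}\right) = \left(- \frac{663894895803396}{3777142153}\right) \left(- \frac{1}{4119074891}\right) = \frac{663894895803396}{15558331402159980323}$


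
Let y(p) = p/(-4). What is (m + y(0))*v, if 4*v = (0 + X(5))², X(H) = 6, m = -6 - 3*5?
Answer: -189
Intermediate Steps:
m = -21 (m = -6 - 15 = -21)
y(p) = -p/4 (y(p) = p*(-¼) = -p/4)
v = 9 (v = (0 + 6)²/4 = (¼)*6² = (¼)*36 = 9)
(m + y(0))*v = (-21 - ¼*0)*9 = (-21 + 0)*9 = -21*9 = -189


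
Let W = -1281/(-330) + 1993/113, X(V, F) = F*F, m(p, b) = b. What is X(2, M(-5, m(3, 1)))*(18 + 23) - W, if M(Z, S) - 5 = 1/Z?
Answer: 57371971/62150 ≈ 923.12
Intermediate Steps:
M(Z, S) = 5 + 1/Z
X(V, F) = F²
W = 267481/12430 (W = -1281*(-1/330) + 1993*(1/113) = 427/110 + 1993/113 = 267481/12430 ≈ 21.519)
X(2, M(-5, m(3, 1)))*(18 + 23) - W = (5 + 1/(-5))²*(18 + 23) - 1*267481/12430 = (5 - ⅕)²*41 - 267481/12430 = (24/5)²*41 - 267481/12430 = (576/25)*41 - 267481/12430 = 23616/25 - 267481/12430 = 57371971/62150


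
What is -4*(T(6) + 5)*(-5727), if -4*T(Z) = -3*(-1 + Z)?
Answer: 200445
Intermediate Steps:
T(Z) = -¾ + 3*Z/4 (T(Z) = -(-3)*(-1 + Z)/4 = -(3 - 3*Z)/4 = -¾ + 3*Z/4)
-4*(T(6) + 5)*(-5727) = -4*((-¾ + (¾)*6) + 5)*(-5727) = -4*((-¾ + 9/2) + 5)*(-5727) = -4*(15/4 + 5)*(-5727) = -4*35/4*(-5727) = -35*(-5727) = 200445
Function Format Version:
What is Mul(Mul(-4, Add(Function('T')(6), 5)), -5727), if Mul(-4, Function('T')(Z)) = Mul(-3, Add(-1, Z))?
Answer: 200445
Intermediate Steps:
Function('T')(Z) = Add(Rational(-3, 4), Mul(Rational(3, 4), Z)) (Function('T')(Z) = Mul(Rational(-1, 4), Mul(-3, Add(-1, Z))) = Mul(Rational(-1, 4), Add(3, Mul(-3, Z))) = Add(Rational(-3, 4), Mul(Rational(3, 4), Z)))
Mul(Mul(-4, Add(Function('T')(6), 5)), -5727) = Mul(Mul(-4, Add(Add(Rational(-3, 4), Mul(Rational(3, 4), 6)), 5)), -5727) = Mul(Mul(-4, Add(Add(Rational(-3, 4), Rational(9, 2)), 5)), -5727) = Mul(Mul(-4, Add(Rational(15, 4), 5)), -5727) = Mul(Mul(-4, Rational(35, 4)), -5727) = Mul(-35, -5727) = 200445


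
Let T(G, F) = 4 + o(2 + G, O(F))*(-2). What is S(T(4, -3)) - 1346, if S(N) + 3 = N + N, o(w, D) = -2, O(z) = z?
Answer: -1333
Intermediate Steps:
T(G, F) = 8 (T(G, F) = 4 - 2*(-2) = 4 + 4 = 8)
S(N) = -3 + 2*N (S(N) = -3 + (N + N) = -3 + 2*N)
S(T(4, -3)) - 1346 = (-3 + 2*8) - 1346 = (-3 + 16) - 1346 = 13 - 1346 = -1333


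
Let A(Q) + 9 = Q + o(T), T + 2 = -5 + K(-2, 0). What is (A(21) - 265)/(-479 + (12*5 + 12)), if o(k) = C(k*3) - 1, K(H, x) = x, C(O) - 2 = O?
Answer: 273/407 ≈ 0.67076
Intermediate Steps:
C(O) = 2 + O
T = -7 (T = -2 + (-5 + 0) = -2 - 5 = -7)
o(k) = 1 + 3*k (o(k) = (2 + k*3) - 1 = (2 + 3*k) - 1 = 1 + 3*k)
A(Q) = -29 + Q (A(Q) = -9 + (Q + (1 + 3*(-7))) = -9 + (Q + (1 - 21)) = -9 + (Q - 20) = -9 + (-20 + Q) = -29 + Q)
(A(21) - 265)/(-479 + (12*5 + 12)) = ((-29 + 21) - 265)/(-479 + (12*5 + 12)) = (-8 - 265)/(-479 + (60 + 12)) = -273/(-479 + 72) = -273/(-407) = -273*(-1/407) = 273/407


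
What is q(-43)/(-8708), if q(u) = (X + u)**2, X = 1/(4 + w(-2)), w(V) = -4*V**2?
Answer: -267289/1253952 ≈ -0.21316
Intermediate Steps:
X = -1/12 (X = 1/(4 - 4*(-2)**2) = 1/(4 - 4*4) = 1/(4 - 16) = 1/(-12) = -1/12 ≈ -0.083333)
q(u) = (-1/12 + u)**2
q(-43)/(-8708) = ((-1 + 12*(-43))**2/144)/(-8708) = ((-1 - 516)**2/144)*(-1/8708) = ((1/144)*(-517)**2)*(-1/8708) = ((1/144)*267289)*(-1/8708) = (267289/144)*(-1/8708) = -267289/1253952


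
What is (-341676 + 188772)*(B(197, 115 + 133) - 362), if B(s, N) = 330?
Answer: 4892928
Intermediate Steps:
(-341676 + 188772)*(B(197, 115 + 133) - 362) = (-341676 + 188772)*(330 - 362) = -152904*(-32) = 4892928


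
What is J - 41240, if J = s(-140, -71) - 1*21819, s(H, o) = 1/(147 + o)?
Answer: -4792483/76 ≈ -63059.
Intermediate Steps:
J = -1658243/76 (J = 1/(147 - 71) - 1*21819 = 1/76 - 21819 = -1658243/76 ≈ -21819.)
J - 41240 = -1658243/76 - 41240 = -4792483/76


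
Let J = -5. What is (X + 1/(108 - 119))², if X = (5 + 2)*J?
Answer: 148996/121 ≈ 1231.4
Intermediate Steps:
X = -35 (X = (5 + 2)*(-5) = 7*(-5) = -35)
(X + 1/(108 - 119))² = (-35 + 1/(108 - 119))² = (-35 + 1/(-11))² = (-35 - 1/11)² = (-386/11)² = 148996/121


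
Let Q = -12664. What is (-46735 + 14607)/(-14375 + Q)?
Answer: 32128/27039 ≈ 1.1882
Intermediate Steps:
(-46735 + 14607)/(-14375 + Q) = (-46735 + 14607)/(-14375 - 12664) = -32128/(-27039) = -32128*(-1/27039) = 32128/27039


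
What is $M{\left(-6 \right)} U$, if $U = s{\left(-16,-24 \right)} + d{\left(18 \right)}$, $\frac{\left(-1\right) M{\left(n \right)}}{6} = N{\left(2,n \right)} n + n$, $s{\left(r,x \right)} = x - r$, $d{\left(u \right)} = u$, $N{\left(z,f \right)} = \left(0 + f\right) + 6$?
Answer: $360$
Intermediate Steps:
$N{\left(z,f \right)} = 6 + f$ ($N{\left(z,f \right)} = f + 6 = 6 + f$)
$M{\left(n \right)} = - 6 n - 6 n \left(6 + n\right)$ ($M{\left(n \right)} = - 6 \left(\left(6 + n\right) n + n\right) = - 6 \left(n \left(6 + n\right) + n\right) = - 6 \left(n + n \left(6 + n\right)\right) = - 6 n - 6 n \left(6 + n\right)$)
$U = 10$ ($U = \left(-24 - -16\right) + 18 = \left(-24 + 16\right) + 18 = -8 + 18 = 10$)
$M{\left(-6 \right)} U = \left(-6\right) \left(-6\right) \left(7 - 6\right) 10 = \left(-6\right) \left(-6\right) 1 \cdot 10 = 36 \cdot 10 = 360$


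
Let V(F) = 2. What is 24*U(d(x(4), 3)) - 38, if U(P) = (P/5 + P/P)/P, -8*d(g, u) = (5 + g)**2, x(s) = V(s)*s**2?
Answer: -228214/6845 ≈ -33.340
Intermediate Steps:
x(s) = 2*s**2
d(g, u) = -(5 + g)**2/8
U(P) = (1 + P/5)/P (U(P) = (P*(1/5) + 1)/P = (P/5 + 1)/P = (1 + P/5)/P)
24*U(d(x(4), 3)) - 38 = 24*((5 - (5 + 2*4**2)**2/8)/(5*((-(5 + 2*4**2)**2/8)))) - 38 = 24*((5 - (5 + 2*16)**2/8)/(5*((-(5 + 2*16)**2/8)))) - 38 = 24*((5 - (5 + 32)**2/8)/(5*((-(5 + 32)**2/8)))) - 38 = 24*((5 - 1/8*37**2)/(5*((-1/8*37**2)))) - 38 = 24*((5 - 1/8*1369)/(5*((-1/8*1369)))) - 38 = 24*((5 - 1369/8)/(5*(-1369/8))) - 38 = 24*((1/5)*(-8/1369)*(-1329/8)) - 38 = 24*(1329/6845) - 38 = 31896/6845 - 38 = -228214/6845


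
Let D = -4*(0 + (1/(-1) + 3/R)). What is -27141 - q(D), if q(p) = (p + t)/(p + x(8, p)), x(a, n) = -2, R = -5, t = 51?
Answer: -597389/22 ≈ -27154.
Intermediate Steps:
D = 32/5 (D = -4*(0 + (1/(-1) + 3/(-5))) = -4*(0 + (1*(-1) + 3*(-1/5))) = -4*(0 + (-1 - 3/5)) = -4*(0 - 8/5) = -4*(-8/5) = 32/5 ≈ 6.4000)
q(p) = (51 + p)/(-2 + p) (q(p) = (p + 51)/(p - 2) = (51 + p)/(-2 + p))
-27141 - q(D) = -27141 - (51 + 32/5)/(-2 + 32/5) = -27141 - 287/(22/5*5) = -27141 - 5*287/(22*5) = -27141 - 1*287/22 = -27141 - 287/22 = -597389/22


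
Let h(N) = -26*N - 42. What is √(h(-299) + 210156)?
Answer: 4*√13618 ≈ 466.78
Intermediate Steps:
h(N) = -42 - 26*N
√(h(-299) + 210156) = √((-42 - 26*(-299)) + 210156) = √((-42 + 7774) + 210156) = √(7732 + 210156) = √217888 = 4*√13618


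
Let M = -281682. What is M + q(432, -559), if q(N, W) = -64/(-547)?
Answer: -154079990/547 ≈ -2.8168e+5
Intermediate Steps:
q(N, W) = 64/547 (q(N, W) = -64*(-1/547) = 64/547)
M + q(432, -559) = -281682 + 64/547 = -154079990/547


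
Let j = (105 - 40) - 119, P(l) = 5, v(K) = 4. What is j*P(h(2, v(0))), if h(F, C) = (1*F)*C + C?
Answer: -270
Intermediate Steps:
h(F, C) = C + C*F (h(F, C) = F*C + C = C*F + C = C + C*F)
j = -54 (j = 65 - 119 = -54)
j*P(h(2, v(0))) = -54*5 = -270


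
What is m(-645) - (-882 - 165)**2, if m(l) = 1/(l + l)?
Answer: -1414109611/1290 ≈ -1.0962e+6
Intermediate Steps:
m(l) = 1/(2*l)
m(-645) - (-882 - 165)**2 = (1/2)/(-645) - (-882 - 165)**2 = (1/2)*(-1/645) - 1*(-1047)**2 = -1/1290 - 1*1096209 = -1/1290 - 1096209 = -1414109611/1290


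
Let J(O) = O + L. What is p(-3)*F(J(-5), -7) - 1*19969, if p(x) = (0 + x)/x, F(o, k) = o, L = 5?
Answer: -19969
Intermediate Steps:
J(O) = 5 + O (J(O) = O + 5 = 5 + O)
p(x) = 1 (p(x) = x/x = 1)
p(-3)*F(J(-5), -7) - 1*19969 = 1*(5 - 5) - 1*19969 = 1*0 - 19969 = 0 - 19969 = -19969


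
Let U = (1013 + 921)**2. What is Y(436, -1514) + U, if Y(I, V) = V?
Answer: 3738842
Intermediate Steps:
U = 3740356 (U = 1934**2 = 3740356)
Y(436, -1514) + U = -1514 + 3740356 = 3738842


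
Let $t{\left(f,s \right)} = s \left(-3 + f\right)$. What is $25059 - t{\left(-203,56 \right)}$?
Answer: $36595$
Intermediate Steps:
$25059 - t{\left(-203,56 \right)} = 25059 - 56 \left(-3 - 203\right) = 25059 - 56 \left(-206\right) = 25059 - -11536 = 25059 + 11536 = 36595$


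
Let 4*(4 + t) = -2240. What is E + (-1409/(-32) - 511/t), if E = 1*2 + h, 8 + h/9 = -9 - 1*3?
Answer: -600379/4512 ≈ -133.06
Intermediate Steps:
t = -564 (t = -4 + (¼)*(-2240) = -4 - 560 = -564)
h = -180 (h = -72 + 9*(-9 - 1*3) = -72 + 9*(-9 - 3) = -72 + 9*(-12) = -72 - 108 = -180)
E = -178 (E = 1*2 - 180 = 2 - 180 = -178)
E + (-1409/(-32) - 511/t) = -178 + (-1409/(-32) - 511/(-564)) = -178 + (-1409*(-1/32) - 511*(-1/564)) = -178 + (1409/32 + 511/564) = -178 + 202757/4512 = -600379/4512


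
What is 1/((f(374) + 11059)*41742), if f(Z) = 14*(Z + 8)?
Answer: 1/684860994 ≈ 1.4602e-9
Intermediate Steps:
f(Z) = 112 + 14*Z (f(Z) = 14*(8 + Z) = 112 + 14*Z)
1/((f(374) + 11059)*41742) = 1/(((112 + 14*374) + 11059)*41742) = (1/41742)/((112 + 5236) + 11059) = (1/41742)/(5348 + 11059) = (1/41742)/16407 = (1/16407)*(1/41742) = 1/684860994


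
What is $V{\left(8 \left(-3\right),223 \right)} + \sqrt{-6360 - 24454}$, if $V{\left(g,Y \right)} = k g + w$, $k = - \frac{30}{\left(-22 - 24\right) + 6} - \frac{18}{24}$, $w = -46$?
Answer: $-46 + i \sqrt{30814} \approx -46.0 + 175.54 i$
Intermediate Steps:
$k = 0$ ($k = - \frac{30}{-46 + 6} - \frac{3}{4} = - \frac{30}{-40} - \frac{3}{4} = \left(-30\right) \left(- \frac{1}{40}\right) - \frac{3}{4} = \frac{3}{4} - \frac{3}{4} = 0$)
$V{\left(g,Y \right)} = -46$ ($V{\left(g,Y \right)} = 0 g - 46 = 0 - 46 = -46$)
$V{\left(8 \left(-3\right),223 \right)} + \sqrt{-6360 - 24454} = -46 + \sqrt{-6360 - 24454} = -46 + \sqrt{-30814} = -46 + i \sqrt{30814}$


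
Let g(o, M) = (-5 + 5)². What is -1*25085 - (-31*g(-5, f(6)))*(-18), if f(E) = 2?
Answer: -25085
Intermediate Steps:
g(o, M) = 0 (g(o, M) = 0² = 0)
-1*25085 - (-31*g(-5, f(6)))*(-18) = -1*25085 - (-31*0)*(-18) = -25085 - 0*(-18) = -25085 - 1*0 = -25085 + 0 = -25085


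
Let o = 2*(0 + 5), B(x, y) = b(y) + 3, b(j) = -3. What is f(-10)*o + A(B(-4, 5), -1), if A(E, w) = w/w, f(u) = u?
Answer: -99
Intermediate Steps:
B(x, y) = 0 (B(x, y) = -3 + 3 = 0)
A(E, w) = 1
o = 10 (o = 2*5 = 10)
f(-10)*o + A(B(-4, 5), -1) = -10*10 + 1 = -100 + 1 = -99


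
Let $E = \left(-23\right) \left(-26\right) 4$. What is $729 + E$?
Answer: $3121$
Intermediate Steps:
$E = 2392$ ($E = 598 \cdot 4 = 2392$)
$729 + E = 729 + 2392 = 3121$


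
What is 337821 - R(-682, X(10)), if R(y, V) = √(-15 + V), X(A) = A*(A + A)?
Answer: 337821 - √185 ≈ 3.3781e+5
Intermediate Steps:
X(A) = 2*A² (X(A) = A*(2*A) = 2*A²)
337821 - R(-682, X(10)) = 337821 - √(-15 + 2*10²) = 337821 - √(-15 + 2*100) = 337821 - √(-15 + 200) = 337821 - √185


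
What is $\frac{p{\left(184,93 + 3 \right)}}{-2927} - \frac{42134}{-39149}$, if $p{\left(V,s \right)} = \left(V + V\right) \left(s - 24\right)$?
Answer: $- \frac{913965686}{114589123} \approx -7.976$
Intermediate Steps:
$p{\left(V,s \right)} = 2 V \left(-24 + s\right)$
$\frac{p{\left(184,93 + 3 \right)}}{-2927} - \frac{42134}{-39149} = \frac{2 \cdot 184 \left(-24 + \left(93 + 3\right)\right)}{-2927} - \frac{42134}{-39149} = 2 \cdot 184 \left(-24 + 96\right) \left(- \frac{1}{2927}\right) - - \frac{42134}{39149} = 2 \cdot 184 \cdot 72 \left(- \frac{1}{2927}\right) + \frac{42134}{39149} = 26496 \left(- \frac{1}{2927}\right) + \frac{42134}{39149} = - \frac{26496}{2927} + \frac{42134}{39149} = - \frac{913965686}{114589123}$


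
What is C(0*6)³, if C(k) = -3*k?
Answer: 0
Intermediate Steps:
C(0*6)³ = (-0*6)³ = (-3*0)³ = 0³ = 0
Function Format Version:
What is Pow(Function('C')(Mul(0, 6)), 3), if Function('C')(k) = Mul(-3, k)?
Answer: 0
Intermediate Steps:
Pow(Function('C')(Mul(0, 6)), 3) = Pow(Mul(-3, Mul(0, 6)), 3) = Pow(Mul(-3, 0), 3) = Pow(0, 3) = 0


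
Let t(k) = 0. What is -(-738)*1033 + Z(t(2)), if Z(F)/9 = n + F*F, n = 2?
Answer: 762372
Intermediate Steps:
Z(F) = 18 + 9*F**2 (Z(F) = 9*(2 + F*F) = 9*(2 + F**2) = 18 + 9*F**2)
-(-738)*1033 + Z(t(2)) = -(-738)*1033 + (18 + 9*0**2) = -738*(-1033) + (18 + 9*0) = 762354 + (18 + 0) = 762354 + 18 = 762372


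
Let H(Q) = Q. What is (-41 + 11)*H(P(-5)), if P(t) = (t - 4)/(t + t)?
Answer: -27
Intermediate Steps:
P(t) = (-4 + t)/(2*t) (P(t) = (-4 + t)/((2*t)) = (-4 + t)*(1/(2*t)) = (-4 + t)/(2*t))
(-41 + 11)*H(P(-5)) = (-41 + 11)*((1/2)*(-4 - 5)/(-5)) = -15*(-1)*(-9)/5 = -30*9/10 = -27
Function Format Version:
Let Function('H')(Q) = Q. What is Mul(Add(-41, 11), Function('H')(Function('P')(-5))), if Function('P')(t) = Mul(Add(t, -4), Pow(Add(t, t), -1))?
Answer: -27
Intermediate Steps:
Function('P')(t) = Mul(Rational(1, 2), Pow(t, -1), Add(-4, t)) (Function('P')(t) = Mul(Add(-4, t), Pow(Mul(2, t), -1)) = Mul(Add(-4, t), Mul(Rational(1, 2), Pow(t, -1))) = Mul(Rational(1, 2), Pow(t, -1), Add(-4, t)))
Mul(Add(-41, 11), Function('H')(Function('P')(-5))) = Mul(Add(-41, 11), Mul(Rational(1, 2), Pow(-5, -1), Add(-4, -5))) = Mul(-30, Mul(Rational(1, 2), Rational(-1, 5), -9)) = Mul(-30, Rational(9, 10)) = -27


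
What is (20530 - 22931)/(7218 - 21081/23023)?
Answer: -55278223/166158933 ≈ -0.33268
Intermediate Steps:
(20530 - 22931)/(7218 - 21081/23023) = -2401/(7218 - 21081*1/23023) = -2401/(7218 - 21081/23023) = -2401/166158933/23023 = -2401*23023/166158933 = -55278223/166158933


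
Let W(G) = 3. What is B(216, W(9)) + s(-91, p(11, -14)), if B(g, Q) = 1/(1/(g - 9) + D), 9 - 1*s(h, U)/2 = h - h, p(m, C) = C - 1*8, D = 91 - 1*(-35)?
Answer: 469701/26083 ≈ 18.008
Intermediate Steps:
D = 126 (D = 91 + 35 = 126)
p(m, C) = -8 + C (p(m, C) = C - 8 = -8 + C)
s(h, U) = 18 (s(h, U) = 18 - 2*(h - h) = 18 - 2*0 = 18 + 0 = 18)
B(g, Q) = 1/(126 + 1/(-9 + g)) (B(g, Q) = 1/(1/(g - 9) + 126) = 1/(1/(-9 + g) + 126) = 1/(126 + 1/(-9 + g)))
B(216, W(9)) + s(-91, p(11, -14)) = (-9 + 216)/(-1133 + 126*216) + 18 = 207/(-1133 + 27216) + 18 = 207/26083 + 18 = 469701/26083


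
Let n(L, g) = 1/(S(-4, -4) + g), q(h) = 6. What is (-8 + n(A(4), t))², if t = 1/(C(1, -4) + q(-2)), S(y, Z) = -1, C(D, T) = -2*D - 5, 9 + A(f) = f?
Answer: 289/4 ≈ 72.250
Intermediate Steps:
A(f) = -9 + f
C(D, T) = -5 - 2*D
t = -1 (t = 1/((-5 - 2*1) + 6) = 1/((-5 - 2) + 6) = 1/(-7 + 6) = 1/(-1) = -1)
n(L, g) = 1/(-1 + g)
(-8 + n(A(4), t))² = (-8 + 1/(-1 - 1))² = (-8 + 1/(-2))² = (-8 - ½)² = (-17/2)² = 289/4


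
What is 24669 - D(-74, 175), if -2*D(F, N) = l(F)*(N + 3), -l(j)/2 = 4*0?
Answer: 24669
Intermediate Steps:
l(j) = 0 (l(j) = -8*0 = -2*0 = 0)
D(F, N) = 0 (D(F, N) = -0*(N + 3) = -0*(3 + N) = -1/2*0 = 0)
24669 - D(-74, 175) = 24669 - 1*0 = 24669 + 0 = 24669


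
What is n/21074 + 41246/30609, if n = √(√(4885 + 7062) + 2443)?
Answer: 41246/30609 + √(2443 + √11947)/21074 ≈ 1.3499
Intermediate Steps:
n = √(2443 + √11947) (n = √(√11947 + 2443) = √(2443 + √11947) ≈ 50.520)
n/21074 + 41246/30609 = √(2443 + √11947)/21074 + 41246/30609 = 41246/30609 + √(2443 + √11947)/21074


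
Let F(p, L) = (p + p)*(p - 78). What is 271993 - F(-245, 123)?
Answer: 113723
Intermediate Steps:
F(p, L) = 2*p*(-78 + p) (F(p, L) = (2*p)*(-78 + p) = 2*p*(-78 + p))
271993 - F(-245, 123) = 271993 - 2*(-245)*(-78 - 245) = 271993 - 2*(-245)*(-323) = 271993 - 1*158270 = 271993 - 158270 = 113723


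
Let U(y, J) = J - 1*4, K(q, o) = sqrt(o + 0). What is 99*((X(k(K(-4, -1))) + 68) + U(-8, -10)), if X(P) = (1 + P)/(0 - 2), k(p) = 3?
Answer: 5148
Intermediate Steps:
K(q, o) = sqrt(o)
X(P) = -1/2 - P/2 (X(P) = (1 + P)/(-2) = (1 + P)*(-1/2) = -1/2 - P/2)
U(y, J) = -4 + J (U(y, J) = J - 4 = -4 + J)
99*((X(k(K(-4, -1))) + 68) + U(-8, -10)) = 99*(((-1/2 - 1/2*3) + 68) + (-4 - 10)) = 99*(((-1/2 - 3/2) + 68) - 14) = 99*((-2 + 68) - 14) = 99*(66 - 14) = 99*52 = 5148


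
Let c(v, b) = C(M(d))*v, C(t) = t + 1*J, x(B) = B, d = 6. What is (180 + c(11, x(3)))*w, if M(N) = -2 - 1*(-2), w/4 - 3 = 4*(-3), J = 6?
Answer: -8856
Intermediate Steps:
w = -36 (w = 12 + 4*(4*(-3)) = 12 + 4*(-12) = 12 - 48 = -36)
M(N) = 0 (M(N) = -2 + 2 = 0)
C(t) = 6 + t (C(t) = t + 1*6 = t + 6 = 6 + t)
c(v, b) = 6*v (c(v, b) = (6 + 0)*v = 6*v)
(180 + c(11, x(3)))*w = (180 + 6*11)*(-36) = (180 + 66)*(-36) = 246*(-36) = -8856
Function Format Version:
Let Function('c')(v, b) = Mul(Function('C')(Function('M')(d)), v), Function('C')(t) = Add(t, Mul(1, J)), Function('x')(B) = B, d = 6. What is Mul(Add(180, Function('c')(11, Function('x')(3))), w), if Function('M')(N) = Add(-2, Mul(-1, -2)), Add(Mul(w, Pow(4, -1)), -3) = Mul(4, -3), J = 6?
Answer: -8856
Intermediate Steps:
w = -36 (w = Add(12, Mul(4, Mul(4, -3))) = Add(12, Mul(4, -12)) = Add(12, -48) = -36)
Function('M')(N) = 0 (Function('M')(N) = Add(-2, 2) = 0)
Function('C')(t) = Add(6, t) (Function('C')(t) = Add(t, Mul(1, 6)) = Add(t, 6) = Add(6, t))
Function('c')(v, b) = Mul(6, v) (Function('c')(v, b) = Mul(Add(6, 0), v) = Mul(6, v))
Mul(Add(180, Function('c')(11, Function('x')(3))), w) = Mul(Add(180, Mul(6, 11)), -36) = Mul(Add(180, 66), -36) = Mul(246, -36) = -8856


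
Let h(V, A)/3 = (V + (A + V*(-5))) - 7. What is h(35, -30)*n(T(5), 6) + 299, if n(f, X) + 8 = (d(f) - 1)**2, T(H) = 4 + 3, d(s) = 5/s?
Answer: 220679/49 ≈ 4503.7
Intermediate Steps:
T(H) = 7
n(f, X) = -8 + (-1 + 5/f)**2 (n(f, X) = -8 + (5/f - 1)**2 = -8 + (-1 + 5/f)**2)
h(V, A) = -21 - 12*V + 3*A (h(V, A) = 3*((V + (A + V*(-5))) - 7) = 3*((V + (A - 5*V)) - 7) = 3*((A - 4*V) - 7) = 3*(-7 + A - 4*V) = -21 - 12*V + 3*A)
h(35, -30)*n(T(5), 6) + 299 = (-21 - 12*35 + 3*(-30))*(-8 + (-5 + 7)**2/7**2) + 299 = (-21 - 420 - 90)*(-8 + (1/49)*2**2) + 299 = -531*(-8 + (1/49)*4) + 299 = -531*(-8 + 4/49) + 299 = -531*(-388/49) + 299 = 206028/49 + 299 = 220679/49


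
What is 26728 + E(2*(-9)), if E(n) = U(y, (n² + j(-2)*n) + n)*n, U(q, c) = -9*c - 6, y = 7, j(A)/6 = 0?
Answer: 76408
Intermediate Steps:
j(A) = 0 (j(A) = 6*0 = 0)
U(q, c) = -6 - 9*c
E(n) = n*(-6 - 9*n - 9*n²) (E(n) = (-6 - 9*((n² + 0*n) + n))*n = (-6 - 9*((n² + 0) + n))*n = (-6 - 9*(n² + n))*n = (-6 - 9*(n + n²))*n = (-6 + (-9*n - 9*n²))*n = (-6 - 9*n - 9*n²)*n = n*(-6 - 9*n - 9*n²))
26728 + E(2*(-9)) = 26728 - 3*2*(-9)*(2 + 3*(2*(-9))*(1 + 2*(-9))) = 26728 - 3*(-18)*(2 + 3*(-18)*(1 - 18)) = 26728 - 3*(-18)*(2 + 3*(-18)*(-17)) = 26728 - 3*(-18)*(2 + 918) = 26728 - 3*(-18)*920 = 26728 + 49680 = 76408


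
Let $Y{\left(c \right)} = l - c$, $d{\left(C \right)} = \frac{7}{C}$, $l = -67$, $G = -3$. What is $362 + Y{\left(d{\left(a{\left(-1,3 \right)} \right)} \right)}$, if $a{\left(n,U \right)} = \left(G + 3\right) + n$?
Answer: $302$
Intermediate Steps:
$a{\left(n,U \right)} = n$ ($a{\left(n,U \right)} = \left(-3 + 3\right) + n = 0 + n = n$)
$Y{\left(c \right)} = -67 - c$
$362 + Y{\left(d{\left(a{\left(-1,3 \right)} \right)} \right)} = 362 - \left(67 + \frac{7}{-1}\right) = 362 - \left(67 + 7 \left(-1\right)\right) = 362 - 60 = 302$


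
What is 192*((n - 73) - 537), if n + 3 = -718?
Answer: -255552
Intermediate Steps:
n = -721 (n = -3 - 718 = -721)
192*((n - 73) - 537) = 192*((-721 - 73) - 537) = 192*(-794 - 537) = 192*(-1331) = -255552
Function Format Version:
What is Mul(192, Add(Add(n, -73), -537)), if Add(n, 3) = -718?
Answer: -255552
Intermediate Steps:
n = -721 (n = Add(-3, -718) = -721)
Mul(192, Add(Add(n, -73), -537)) = Mul(192, Add(Add(-721, -73), -537)) = Mul(192, Add(-794, -537)) = Mul(192, -1331) = -255552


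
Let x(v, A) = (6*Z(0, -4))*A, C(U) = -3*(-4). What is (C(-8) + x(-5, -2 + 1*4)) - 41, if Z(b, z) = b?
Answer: -29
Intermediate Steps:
C(U) = 12
x(v, A) = 0 (x(v, A) = (6*0)*A = 0*A = 0)
(C(-8) + x(-5, -2 + 1*4)) - 41 = (12 + 0) - 41 = 12 - 41 = -29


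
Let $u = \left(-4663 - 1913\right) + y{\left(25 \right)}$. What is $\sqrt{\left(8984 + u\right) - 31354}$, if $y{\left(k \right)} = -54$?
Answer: $10 i \sqrt{290} \approx 170.29 i$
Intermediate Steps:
$u = -6630$ ($u = \left(-4663 - 1913\right) - 54 = -6576 - 54 = -6630$)
$\sqrt{\left(8984 + u\right) - 31354} = \sqrt{\left(8984 - 6630\right) - 31354} = \sqrt{2354 - 31354} = \sqrt{-29000} = 10 i \sqrt{290}$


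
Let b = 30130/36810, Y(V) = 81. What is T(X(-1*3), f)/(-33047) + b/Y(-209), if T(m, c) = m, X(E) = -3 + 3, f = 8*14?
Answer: 3013/298161 ≈ 0.010105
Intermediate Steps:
b = 3013/3681 (b = 30130*(1/36810) = 3013/3681 ≈ 0.81853)
f = 112
X(E) = 0
T(X(-1*3), f)/(-33047) + b/Y(-209) = 0/(-33047) + (3013/3681)/81 = 0*(-1/33047) + (3013/3681)*(1/81) = 0 + 3013/298161 = 3013/298161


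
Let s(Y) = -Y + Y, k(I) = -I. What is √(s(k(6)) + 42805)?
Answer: √42805 ≈ 206.89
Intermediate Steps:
s(Y) = 0
√(s(k(6)) + 42805) = √(0 + 42805) = √42805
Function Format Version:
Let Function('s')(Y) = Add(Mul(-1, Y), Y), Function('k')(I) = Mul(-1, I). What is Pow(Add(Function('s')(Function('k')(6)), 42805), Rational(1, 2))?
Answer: Pow(42805, Rational(1, 2)) ≈ 206.89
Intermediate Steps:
Function('s')(Y) = 0
Pow(Add(Function('s')(Function('k')(6)), 42805), Rational(1, 2)) = Pow(Add(0, 42805), Rational(1, 2)) = Pow(42805, Rational(1, 2))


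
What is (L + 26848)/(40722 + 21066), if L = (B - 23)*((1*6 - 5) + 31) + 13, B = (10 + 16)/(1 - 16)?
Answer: 391043/926820 ≈ 0.42192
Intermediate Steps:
B = -26/15 (B = 26/(-15) = 26*(-1/15) = -26/15 ≈ -1.7333)
L = -11677/15 (L = (-26/15 - 23)*((1*6 - 5) + 31) + 13 = -371*((6 - 5) + 31)/15 + 13 = -371*(1 + 31)/15 + 13 = -371/15*32 + 13 = -11872/15 + 13 = -11677/15 ≈ -778.47)
(L + 26848)/(40722 + 21066) = (-11677/15 + 26848)/(40722 + 21066) = (391043/15)/61788 = (391043/15)*(1/61788) = 391043/926820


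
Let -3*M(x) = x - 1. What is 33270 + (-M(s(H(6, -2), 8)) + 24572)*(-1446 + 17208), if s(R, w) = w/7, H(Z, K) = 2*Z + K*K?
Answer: 2711365192/7 ≈ 3.8734e+8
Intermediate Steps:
H(Z, K) = K**2 + 2*Z (H(Z, K) = 2*Z + K**2 = K**2 + 2*Z)
s(R, w) = w/7 (s(R, w) = w*(1/7) = w/7)
M(x) = 1/3 - x/3 (M(x) = -(x - 1)/3 = -(-1 + x)/3 = 1/3 - x/3)
33270 + (-M(s(H(6, -2), 8)) + 24572)*(-1446 + 17208) = 33270 + (-(1/3 - 8/21) + 24572)*(-1446 + 17208) = 33270 + (-(1/3 - 1/3*8/7) + 24572)*15762 = 33270 + (-(1/3 - 8/21) + 24572)*15762 = 33270 + (-1*(-1/21) + 24572)*15762 = 33270 + (1/21 + 24572)*15762 = 33270 + (516013/21)*15762 = 33270 + 2711132302/7 = 2711365192/7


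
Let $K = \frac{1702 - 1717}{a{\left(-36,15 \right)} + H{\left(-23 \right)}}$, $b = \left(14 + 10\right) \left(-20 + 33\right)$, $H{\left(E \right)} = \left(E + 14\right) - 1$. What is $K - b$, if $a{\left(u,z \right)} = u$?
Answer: $- \frac{14337}{46} \approx -311.67$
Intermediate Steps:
$H{\left(E \right)} = 13 + E$ ($H{\left(E \right)} = \left(14 + E\right) - 1 = 13 + E$)
$b = 312$ ($b = 24 \cdot 13 = 312$)
$K = \frac{15}{46}$ ($K = \frac{1702 - 1717}{-36 + \left(13 - 23\right)} = - \frac{15}{-36 - 10} = - \frac{15}{-46} = \left(-15\right) \left(- \frac{1}{46}\right) = \frac{15}{46} \approx 0.32609$)
$K - b = \frac{15}{46} - 312 = - \frac{14337}{46}$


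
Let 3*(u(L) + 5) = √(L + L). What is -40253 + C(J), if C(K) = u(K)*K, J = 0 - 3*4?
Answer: -40193 - 8*I*√6 ≈ -40193.0 - 19.596*I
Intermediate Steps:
J = -12 (J = 0 - 12 = -12)
u(L) = -5 + √2*√L/3 (u(L) = -5 + √(L + L)/3 = -5 + √(2*L)/3 = -5 + (√2*√L)/3 = -5 + √2*√L/3)
C(K) = K*(-5 + √2*√K/3) (C(K) = (-5 + √2*√K/3)*K = K*(-5 + √2*√K/3))
-40253 + C(J) = -40253 + (⅓)*(-12)*(-15 + √2*√(-12)) = -40253 + (⅓)*(-12)*(-15 + √2*(2*I*√3)) = -40253 + (⅓)*(-12)*(-15 + 2*I*√6) = -40253 + (60 - 8*I*√6) = -40193 - 8*I*√6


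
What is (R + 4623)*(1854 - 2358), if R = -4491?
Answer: -66528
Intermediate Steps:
(R + 4623)*(1854 - 2358) = (-4491 + 4623)*(1854 - 2358) = 132*(-504) = -66528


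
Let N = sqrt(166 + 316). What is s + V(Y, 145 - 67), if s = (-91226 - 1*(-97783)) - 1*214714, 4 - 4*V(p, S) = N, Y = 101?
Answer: -208156 - sqrt(482)/4 ≈ -2.0816e+5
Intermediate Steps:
N = sqrt(482) ≈ 21.954
V(p, S) = 1 - sqrt(482)/4
s = -208157 (s = (-91226 + 97783) - 214714 = 6557 - 214714 = -208157)
s + V(Y, 145 - 67) = -208157 + (1 - sqrt(482)/4) = -208156 - sqrt(482)/4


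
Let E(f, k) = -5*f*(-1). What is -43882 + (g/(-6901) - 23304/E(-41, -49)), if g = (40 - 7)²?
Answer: -61919487151/1414705 ≈ -43769.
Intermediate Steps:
E(f, k) = 5*f
g = 1089 (g = 33² = 1089)
-43882 + (g/(-6901) - 23304/E(-41, -49)) = -43882 + (1089/(-6901) - 23304/(5*(-41))) = -43882 + (1089*(-1/6901) - 23304/(-205)) = -43882 + (-1089/6901 - 23304*(-1/205)) = -43882 + (-1089/6901 + 23304/205) = -43882 + 160597659/1414705 = -61919487151/1414705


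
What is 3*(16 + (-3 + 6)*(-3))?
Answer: 21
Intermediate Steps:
3*(16 + (-3 + 6)*(-3)) = 3*(16 + 3*(-3)) = 3*(16 - 9) = 3*7 = 21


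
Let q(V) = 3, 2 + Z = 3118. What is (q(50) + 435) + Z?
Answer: 3554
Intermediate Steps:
Z = 3116 (Z = -2 + 3118 = 3116)
(q(50) + 435) + Z = (3 + 435) + 3116 = 438 + 3116 = 3554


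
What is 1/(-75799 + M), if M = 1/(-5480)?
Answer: -5480/415378521 ≈ -1.3193e-5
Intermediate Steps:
M = -1/5480 ≈ -0.00018248
1/(-75799 + M) = 1/(-75799 - 1/5480) = 1/(-415378521/5480) = -5480/415378521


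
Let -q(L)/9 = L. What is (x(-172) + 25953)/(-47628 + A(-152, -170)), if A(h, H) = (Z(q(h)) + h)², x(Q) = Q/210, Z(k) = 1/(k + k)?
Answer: -6799454800128/6425301415645 ≈ -1.0582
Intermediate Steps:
q(L) = -9*L
Z(k) = 1/(2*k)
x(Q) = Q/210 (x(Q) = Q*(1/210) = Q/210)
A(h, H) = (h - 1/(18*h))² (A(h, H) = (1/(2*((-9*h))) + h)² = ((-1/(9*h))/2 + h)² = (-1/(18*h) + h)² = (h - 1/(18*h))²)
(x(-172) + 25953)/(-47628 + A(-152, -170)) = ((1/210)*(-172) + 25953)/(-47628 + (1/324)*(-1 + 18*(-152)²)²/(-152)²) = (-86/105 + 25953)/(-47628 + (1/324)*(1/23104)*(-1 + 18*23104)²) = 2724979/(105*(-47628 + (1/324)*(1/23104)*(-1 + 415872)²)) = 2724979/(105*(-47628 + (1/324)*(1/23104)*415871²)) = 2724979/(105*(-47628 + (1/324)*(1/23104)*172948688641)) = 2724979/(105*(-47628 + 172948688641/7485696)) = 2724979/(105*(-183580040447/7485696)) = (2724979/105)*(-7485696/183580040447) = -6799454800128/6425301415645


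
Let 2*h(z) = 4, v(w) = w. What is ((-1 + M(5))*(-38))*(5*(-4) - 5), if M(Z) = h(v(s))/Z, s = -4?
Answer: -570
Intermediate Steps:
h(z) = 2 (h(z) = (1/2)*4 = 2)
M(Z) = 2/Z
((-1 + M(5))*(-38))*(5*(-4) - 5) = ((-1 + 2/5)*(-38))*(5*(-4) - 5) = ((-1 + 2*(1/5))*(-38))*(-20 - 5) = ((-1 + 2/5)*(-38))*(-25) = -3/5*(-38)*(-25) = (114/5)*(-25) = -570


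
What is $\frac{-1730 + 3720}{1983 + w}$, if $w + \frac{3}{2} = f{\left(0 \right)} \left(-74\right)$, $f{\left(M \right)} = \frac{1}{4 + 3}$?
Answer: $\frac{27860}{27593} \approx 1.0097$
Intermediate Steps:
$f{\left(M \right)} = \frac{1}{7}$
$w = - \frac{169}{14}$ ($w = - \frac{3}{2} + \frac{1}{7} \left(-74\right) = - \frac{3}{2} - \frac{74}{7} = - \frac{169}{14} \approx -12.071$)
$\frac{-1730 + 3720}{1983 + w} = \frac{-1730 + 3720}{1983 - \frac{169}{14}} = \frac{1990}{\frac{27593}{14}} = 1990 \cdot \frac{14}{27593} = \frac{27860}{27593}$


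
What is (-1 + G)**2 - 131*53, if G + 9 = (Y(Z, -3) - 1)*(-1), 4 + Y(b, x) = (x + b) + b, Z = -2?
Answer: -6939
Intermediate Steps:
Y(b, x) = -4 + x + 2*b (Y(b, x) = -4 + ((x + b) + b) = -4 + ((b + x) + b) = -4 + (x + 2*b) = -4 + x + 2*b)
G = 3 (G = -9 + ((-4 - 3 + 2*(-2)) - 1)*(-1) = -9 + ((-4 - 3 - 4) - 1)*(-1) = -9 + (-11 - 1)*(-1) = -9 - 12*(-1) = -9 + 12 = 3)
(-1 + G)**2 - 131*53 = (-1 + 3)**2 - 131*53 = 2**2 - 6943 = 4 - 6943 = -6939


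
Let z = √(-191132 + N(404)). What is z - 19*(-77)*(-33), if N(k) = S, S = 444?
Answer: -48279 + 4*I*√11918 ≈ -48279.0 + 436.68*I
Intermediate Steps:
N(k) = 444
z = 4*I*√11918 (z = √(-191132 + 444) = √(-190688) = 4*I*√11918 ≈ 436.68*I)
z - 19*(-77)*(-33) = 4*I*√11918 - 19*(-77)*(-33) = 4*I*√11918 - (-1463)*(-33) = 4*I*√11918 - 1*48279 = 4*I*√11918 - 48279 = -48279 + 4*I*√11918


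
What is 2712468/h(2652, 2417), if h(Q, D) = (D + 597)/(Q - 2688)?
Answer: -4438584/137 ≈ -32398.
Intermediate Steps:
h(Q, D) = (597 + D)/(-2688 + Q)
2712468/h(2652, 2417) = 2712468/(((597 + 2417)/(-2688 + 2652))) = 2712468/((3014/(-36))) = 2712468/((-1/36*3014)) = 2712468/(-1507/18) = 2712468*(-18/1507) = -4438584/137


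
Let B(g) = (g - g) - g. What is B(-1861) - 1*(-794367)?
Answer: 796228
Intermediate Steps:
B(g) = -g (B(g) = 0 - g = -g)
B(-1861) - 1*(-794367) = -1*(-1861) - 1*(-794367) = 1861 + 794367 = 796228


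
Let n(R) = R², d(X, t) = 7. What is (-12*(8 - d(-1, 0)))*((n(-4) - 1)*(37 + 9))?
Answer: -8280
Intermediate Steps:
(-12*(8 - d(-1, 0)))*((n(-4) - 1)*(37 + 9)) = (-12*(8 - 1*7))*(((-4)² - 1)*(37 + 9)) = (-12*(8 - 7))*((16 - 1)*46) = (-12*1)*(15*46) = -12*690 = -8280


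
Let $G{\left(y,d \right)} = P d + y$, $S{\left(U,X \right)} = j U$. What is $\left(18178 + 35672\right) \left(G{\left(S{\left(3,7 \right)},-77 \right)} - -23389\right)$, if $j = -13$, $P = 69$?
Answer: $971292450$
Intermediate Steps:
$S{\left(U,X \right)} = - 13 U$
$G{\left(y,d \right)} = y + 69 d$ ($G{\left(y,d \right)} = 69 d + y = y + 69 d$)
$\left(18178 + 35672\right) \left(G{\left(S{\left(3,7 \right)},-77 \right)} - -23389\right) = \left(18178 + 35672\right) \left(\left(\left(-13\right) 3 + 69 \left(-77\right)\right) - -23389\right) = 53850 \left(\left(-39 - 5313\right) + 23389\right) = 53850 \left(-5352 + 23389\right) = 53850 \cdot 18037 = 971292450$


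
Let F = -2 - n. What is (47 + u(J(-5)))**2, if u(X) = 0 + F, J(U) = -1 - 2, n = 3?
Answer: 1764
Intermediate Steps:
J(U) = -3
F = -5 (F = -2 - 1*3 = -2 - 3 = -5)
u(X) = -5 (u(X) = 0 - 5 = -5)
(47 + u(J(-5)))**2 = (47 - 5)**2 = 42**2 = 1764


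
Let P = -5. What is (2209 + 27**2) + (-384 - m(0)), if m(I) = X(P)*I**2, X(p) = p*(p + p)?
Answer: 2554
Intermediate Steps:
X(p) = 2*p**2 (X(p) = p*(2*p) = 2*p**2)
m(I) = 50*I**2 (m(I) = (2*(-5)**2)*I**2 = (2*25)*I**2 = 50*I**2)
(2209 + 27**2) + (-384 - m(0)) = (2209 + 27**2) + (-384 - 50*0**2) = (2209 + 729) + (-384 - 50*0) = 2938 + (-384 - 1*0) = 2938 + (-384 + 0) = 2938 - 384 = 2554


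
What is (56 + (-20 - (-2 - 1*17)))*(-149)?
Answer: -8195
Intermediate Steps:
(56 + (-20 - (-2 - 1*17)))*(-149) = (56 + (-20 - (-2 - 17)))*(-149) = (56 + (-20 - 1*(-19)))*(-149) = (56 + (-20 + 19))*(-149) = (56 - 1)*(-149) = 55*(-149) = -8195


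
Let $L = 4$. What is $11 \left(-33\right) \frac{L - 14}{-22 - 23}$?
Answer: $- \frac{242}{3} \approx -80.667$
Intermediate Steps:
$11 \left(-33\right) \frac{L - 14}{-22 - 23} = 11 \left(-33\right) \frac{4 - 14}{-22 - 23} = - 363 \left(- \frac{10}{-45}\right) = - 363 \left(\left(-10\right) \left(- \frac{1}{45}\right)\right) = \left(-363\right) \frac{2}{9} = - \frac{242}{3}$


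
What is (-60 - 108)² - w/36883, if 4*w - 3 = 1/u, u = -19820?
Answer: 82529353530301/2924084240 ≈ 28224.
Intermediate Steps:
w = 59459/79280 (w = ¾ + (¼)/(-19820) = ¾ + (¼)*(-1/19820) = ¾ - 1/79280 = 59459/79280 ≈ 0.74999)
(-60 - 108)² - w/36883 = (-60 - 108)² - 59459/(79280*36883) = (-168)² - 59459/(79280*36883) = 28224 - 1*59459/2924084240 = 28224 - 59459/2924084240 = 82529353530301/2924084240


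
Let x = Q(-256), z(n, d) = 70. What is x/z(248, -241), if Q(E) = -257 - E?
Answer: -1/70 ≈ -0.014286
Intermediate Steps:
x = -1 (x = -257 - 1*(-256) = -257 + 256 = -1)
x/z(248, -241) = -1/70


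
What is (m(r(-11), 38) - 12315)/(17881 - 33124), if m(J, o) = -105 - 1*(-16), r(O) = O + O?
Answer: 12404/15243 ≈ 0.81375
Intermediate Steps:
r(O) = 2*O
m(J, o) = -89 (m(J, o) = -105 + 16 = -89)
(m(r(-11), 38) - 12315)/(17881 - 33124) = (-89 - 12315)/(17881 - 33124) = -12404/(-15243) = -12404*(-1/15243) = 12404/15243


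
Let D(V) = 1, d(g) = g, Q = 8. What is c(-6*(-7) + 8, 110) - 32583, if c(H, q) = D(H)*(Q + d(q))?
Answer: -32465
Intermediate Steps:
c(H, q) = 8 + q (c(H, q) = 1*(8 + q) = 8 + q)
c(-6*(-7) + 8, 110) - 32583 = (8 + 110) - 32583 = 118 - 32583 = -32465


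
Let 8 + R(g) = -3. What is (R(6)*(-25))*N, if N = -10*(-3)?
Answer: 8250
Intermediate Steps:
N = 30
R(g) = -11 (R(g) = -8 - 3 = -11)
(R(6)*(-25))*N = -11*(-25)*30 = 275*30 = 8250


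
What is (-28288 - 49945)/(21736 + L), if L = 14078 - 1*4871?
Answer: -78233/30943 ≈ -2.5283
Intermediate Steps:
L = 9207 (L = 14078 - 4871 = 9207)
(-28288 - 49945)/(21736 + L) = (-28288 - 49945)/(21736 + 9207) = -78233/30943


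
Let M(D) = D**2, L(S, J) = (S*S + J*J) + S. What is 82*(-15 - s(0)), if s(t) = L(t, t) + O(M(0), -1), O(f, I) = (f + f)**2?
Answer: -1230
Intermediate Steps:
L(S, J) = S + J**2 + S**2 (L(S, J) = (S**2 + J**2) + S = (J**2 + S**2) + S = S + J**2 + S**2)
O(f, I) = 4*f**2 (O(f, I) = (2*f)**2 = 4*f**2)
s(t) = t + 2*t**2 (s(t) = (t + t**2 + t**2) + 4*(0**2)**2 = (t + 2*t**2) + 4*0**2 = (t + 2*t**2) + 4*0 = (t + 2*t**2) + 0 = t + 2*t**2)
82*(-15 - s(0)) = 82*(-15 - 0*(1 + 2*0)) = 82*(-15 - 0*(1 + 0)) = 82*(-15 - 0) = 82*(-15 - 1*0) = 82*(-15 + 0) = 82*(-15) = -1230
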